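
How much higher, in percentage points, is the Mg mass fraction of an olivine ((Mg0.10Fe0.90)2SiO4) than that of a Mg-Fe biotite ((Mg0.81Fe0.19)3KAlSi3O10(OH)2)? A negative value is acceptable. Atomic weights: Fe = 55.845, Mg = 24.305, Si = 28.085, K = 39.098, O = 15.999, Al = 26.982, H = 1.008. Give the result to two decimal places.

M((Mg0.10Fe0.90)2SiO4) = 197.463 g/mol, so wt% Mg = 4.861/197.463 × 100 = 2.46%.
M((Mg0.81Fe0.19)3KAlSi3O10(OH)2) = 435.232 g/mol, so wt% Mg = 59.061/435.232 × 100 = 13.57%.
2.46 − 13.57 = -11.11 pp.

-11.11 percentage points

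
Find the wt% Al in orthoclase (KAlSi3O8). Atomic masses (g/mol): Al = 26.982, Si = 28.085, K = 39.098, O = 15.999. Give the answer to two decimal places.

M(KAlSi3O8) = 278.327 g/mol.
Al contributes 1 × 26.982 = 26.982 g per mole.
26.982/278.327 = 0.0969 → 9.69%.

9.69 weight percent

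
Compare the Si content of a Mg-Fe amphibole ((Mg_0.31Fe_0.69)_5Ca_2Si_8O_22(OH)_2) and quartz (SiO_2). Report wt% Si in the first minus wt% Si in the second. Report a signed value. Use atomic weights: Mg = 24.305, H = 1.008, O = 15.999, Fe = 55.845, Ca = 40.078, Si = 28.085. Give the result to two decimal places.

-22.35 percentage points

M((Mg_0.31Fe_0.69)_5Ca_2Si_8O_22(OH)_2) = 921.166 g/mol, so wt% Si = 224.680/921.166 × 100 = 24.39%.
M(SiO_2) = 60.083 g/mol, so wt% Si = 28.085/60.083 × 100 = 46.74%.
24.39 − 46.74 = -22.35 pp.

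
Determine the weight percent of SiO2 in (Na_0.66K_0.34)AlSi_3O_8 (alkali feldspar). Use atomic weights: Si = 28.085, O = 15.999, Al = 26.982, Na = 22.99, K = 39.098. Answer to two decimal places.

67.33 wt%

Formula mass = 267.696 g/mol.
3 Si → 3.0000 mol SiO2 per formula unit; M(SiO2) = 60.083, so SiO2 mass = 180.249 g.
180.249/267.696 × 100 = 67.33 wt%.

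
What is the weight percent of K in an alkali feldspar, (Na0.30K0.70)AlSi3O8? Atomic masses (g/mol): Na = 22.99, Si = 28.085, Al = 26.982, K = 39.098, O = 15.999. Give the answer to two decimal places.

Molar mass of (Na0.30K0.70)AlSi3O8: 0.30·22.99 + 0.70·39.098 + 1·26.982 + 3·28.085 + 8·15.999 = 273.495 g/mol.
Mass of K per formula unit: 0.70 × 39.098 = 27.369 g.
Weight fraction K = 27.369 / 273.495 = 0.1001.

10.01 wt%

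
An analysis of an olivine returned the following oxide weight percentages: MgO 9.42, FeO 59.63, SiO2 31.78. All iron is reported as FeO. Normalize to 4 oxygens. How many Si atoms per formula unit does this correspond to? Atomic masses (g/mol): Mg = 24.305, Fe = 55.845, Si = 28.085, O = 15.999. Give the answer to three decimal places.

MgO (M=40.304): mol = 0.23372; Mg = 0.23372, O = 0.23372.
FeO (M=71.844): mol = 0.82999; Fe = 0.82999, O = 0.82999.
SiO2 (M=60.083): mol = 0.52893; Si = 0.52893, O = 1.05786.
ΣO = 2.12157; factor = 4/ΣO = 1.88540.
Si apfu = 0.52893 × 1.88540 = 0.997.

0.997 Si apfu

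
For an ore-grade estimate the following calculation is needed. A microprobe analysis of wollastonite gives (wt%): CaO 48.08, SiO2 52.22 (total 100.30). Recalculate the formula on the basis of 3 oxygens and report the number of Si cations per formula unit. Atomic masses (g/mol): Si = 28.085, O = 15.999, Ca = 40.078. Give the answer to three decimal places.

48.08 wt% CaO ÷ 56.077 g/mol = 0.85739 mol, giving 0.85739 Ca and 0.85739 O.
52.22 wt% SiO2 ÷ 60.083 g/mol = 0.86913 mol, giving 0.86913 Si and 1.73826 O.
Oxygen sums to 2.59565; scaling by 3/2.59565 = 1.15578 puts the formula on 3 O.
Si: 0.86913 × 1.15578 = 1.005 atoms per formula unit.

1.005 Si apfu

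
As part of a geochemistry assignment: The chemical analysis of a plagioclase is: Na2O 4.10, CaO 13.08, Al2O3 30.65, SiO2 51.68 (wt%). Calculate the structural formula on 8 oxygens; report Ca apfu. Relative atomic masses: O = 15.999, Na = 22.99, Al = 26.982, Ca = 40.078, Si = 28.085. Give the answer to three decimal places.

0.639 Ca apfu

Na2O: 4.10/61.979 = 0.06615 mol → 0.13230 mol Na, 0.06615 mol O.
CaO: 13.08/56.077 = 0.23325 mol → 0.23325 mol Ca, 0.23325 mol O.
Al2O3: 30.65/101.961 = 0.30061 mol → 0.60122 mol Al, 0.90183 mol O.
SiO2: 51.68/60.083 = 0.86014 mol → 0.86014 mol Si, 1.72028 mol O.
Total oxygen = 2.92151 mol. Normalization factor = 8/2.92151 = 2.73831.
Ca per 8 O = 0.23325 × 2.73831 = 0.639.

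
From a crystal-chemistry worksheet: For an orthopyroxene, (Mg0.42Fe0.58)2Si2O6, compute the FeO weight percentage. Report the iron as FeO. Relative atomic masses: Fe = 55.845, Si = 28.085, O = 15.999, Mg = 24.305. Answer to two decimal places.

35.11 wt%

Formula mass = 237.360 g/mol.
1.16 Fe → 1.1600 mol FeO per formula unit; M(FeO) = 71.844, so FeO mass = 83.339 g.
83.339/237.360 × 100 = 35.11 wt%.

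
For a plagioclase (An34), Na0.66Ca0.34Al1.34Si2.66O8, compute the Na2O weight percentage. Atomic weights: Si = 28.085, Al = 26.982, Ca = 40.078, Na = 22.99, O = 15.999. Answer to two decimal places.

M(Na0.66Ca0.34Al1.34Si2.66O8) = 267.654 g/mol; M(Na2O) = 61.979 g/mol.
Moles Na2O per formula unit = 0.66 Na ÷ 2 = 0.3300.
Na2O fraction = (0.3300 × 61.979) / 267.654 = 20.453/267.654 = 0.0764.

7.64 wt%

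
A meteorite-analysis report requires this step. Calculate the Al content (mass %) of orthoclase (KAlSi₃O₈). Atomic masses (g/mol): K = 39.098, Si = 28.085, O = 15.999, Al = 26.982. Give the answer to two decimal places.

Formula mass = 1×39.098 + 1×26.982 + 3×28.085 + 8×15.999 = 278.327 g/mol, of which 26.982 g is Al.
So Al makes up 26.982/278.327 = 0.0969 of the mass, i.e. 9.69%.

9.69 mass %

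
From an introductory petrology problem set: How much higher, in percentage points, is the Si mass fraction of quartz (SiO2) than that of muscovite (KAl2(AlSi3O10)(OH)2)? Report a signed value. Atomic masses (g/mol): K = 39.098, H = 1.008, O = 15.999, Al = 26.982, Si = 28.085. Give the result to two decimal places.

25.59 percentage points

Si in SiO2: molar mass 60.083 g/mol; 1×28.085 = 28.085 g → 46.74 wt%.
Si in KAl2(AlSi3O10)(OH)2: molar mass 398.303 g/mol; 3×28.085 = 84.255 g → 21.15 wt%.
Difference = 46.74 − 21.15 = 25.59 percentage points.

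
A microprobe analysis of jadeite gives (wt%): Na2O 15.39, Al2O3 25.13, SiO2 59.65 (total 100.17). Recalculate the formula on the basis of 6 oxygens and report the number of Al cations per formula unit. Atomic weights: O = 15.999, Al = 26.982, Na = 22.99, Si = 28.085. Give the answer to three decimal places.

0.995 Al apfu

Na2O: 15.39/61.979 = 0.24831 mol → 0.49662 mol Na, 0.24831 mol O.
Al2O3: 25.13/101.961 = 0.24647 mol → 0.49294 mol Al, 0.73941 mol O.
SiO2: 59.65/60.083 = 0.99279 mol → 0.99279 mol Si, 1.98558 mol O.
Total oxygen = 2.97330 mol. Normalization factor = 6/2.97330 = 2.01796.
Al per 6 O = 0.49294 × 2.01796 = 0.995.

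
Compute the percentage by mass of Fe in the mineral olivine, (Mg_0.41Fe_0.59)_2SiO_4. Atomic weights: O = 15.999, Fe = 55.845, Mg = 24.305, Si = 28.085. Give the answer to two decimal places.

Formula mass = 0.82×24.305 + 1.18×55.845 + 1×28.085 + 4×15.999 = 177.908 g/mol, of which 65.897 g is Fe.
So Fe makes up 65.897/177.908 = 0.3704 of the mass, i.e. 37.04%.

37.04 weight percent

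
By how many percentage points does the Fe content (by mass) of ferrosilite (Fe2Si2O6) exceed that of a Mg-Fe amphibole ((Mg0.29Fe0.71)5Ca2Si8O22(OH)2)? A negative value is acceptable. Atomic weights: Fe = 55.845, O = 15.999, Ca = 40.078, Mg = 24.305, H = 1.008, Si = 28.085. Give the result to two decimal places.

20.88 percentage points

Fe in Fe2Si2O6: molar mass 263.854 g/mol; 2×55.845 = 111.690 g → 42.33 wt%.
Fe in (Mg0.29Fe0.71)5Ca2Si8O22(OH)2: molar mass 924.320 g/mol; 3.55×55.845 = 198.250 g → 21.45 wt%.
Difference = 42.33 − 21.45 = 20.88 percentage points.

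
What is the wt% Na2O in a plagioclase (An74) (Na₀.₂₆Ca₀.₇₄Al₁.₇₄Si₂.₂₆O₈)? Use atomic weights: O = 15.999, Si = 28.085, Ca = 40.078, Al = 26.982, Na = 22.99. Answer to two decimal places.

Molar mass of Na₀.₂₆Ca₀.₇₄Al₁.₇₄Si₂.₂₆O₈ = 0.26×22.99 + 0.74×40.078 + 1.74×26.982 + 2.26×28.085 + 8×15.999 = 274.048 g/mol.
Each formula unit contains 0.26 Na, equivalent to 0.26/2 = 0.1300 mol Na2O.
M(Na2O) = 2×22.99 + 1×15.999 = 61.979 g/mol.
Mass of Na2O per formula unit = 0.1300 × 61.979 = 8.057 g.
Na2O wt% = 8.057 / 274.048 × 100 = 2.94%.

2.94 wt%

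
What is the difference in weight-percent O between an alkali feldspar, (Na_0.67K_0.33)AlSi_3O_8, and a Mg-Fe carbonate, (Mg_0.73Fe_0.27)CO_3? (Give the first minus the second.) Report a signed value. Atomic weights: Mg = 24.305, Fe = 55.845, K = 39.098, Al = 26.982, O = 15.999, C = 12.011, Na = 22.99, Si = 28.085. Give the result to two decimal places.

O in (Na_0.67K_0.33)AlSi_3O_8: molar mass 267.535 g/mol; 8×15.999 = 127.992 g → 47.84 wt%.
O in (Mg_0.73Fe_0.27)CO_3: molar mass 92.829 g/mol; 3×15.999 = 47.997 g → 51.70 wt%.
Difference = 47.84 − 51.70 = -3.86 percentage points.

-3.86 percentage points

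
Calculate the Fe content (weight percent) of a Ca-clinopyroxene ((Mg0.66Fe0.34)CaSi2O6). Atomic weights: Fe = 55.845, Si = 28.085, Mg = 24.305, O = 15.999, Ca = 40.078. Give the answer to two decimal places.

M((Mg0.66Fe0.34)CaSi2O6) = 227.271 g/mol.
Fe contributes 0.34 × 55.845 = 18.987 g per mole.
18.987/227.271 = 0.0835 → 8.35%.

8.35 weight percent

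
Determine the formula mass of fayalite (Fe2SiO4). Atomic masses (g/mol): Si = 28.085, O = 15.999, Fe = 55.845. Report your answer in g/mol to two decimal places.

M = 2*55.845 + 1*28.085 + 4*15.999

203.77 g/mol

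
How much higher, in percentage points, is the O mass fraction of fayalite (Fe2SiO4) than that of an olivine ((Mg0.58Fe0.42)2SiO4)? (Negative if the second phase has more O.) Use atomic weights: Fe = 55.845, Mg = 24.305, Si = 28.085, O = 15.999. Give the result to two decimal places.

O in Fe2SiO4: molar mass 203.771 g/mol; 4×15.999 = 63.996 g → 31.41 wt%.
O in (Mg0.58Fe0.42)2SiO4: molar mass 167.185 g/mol; 4×15.999 = 63.996 g → 38.28 wt%.
Difference = 31.41 − 38.28 = -6.87 percentage points.

-6.87 percentage points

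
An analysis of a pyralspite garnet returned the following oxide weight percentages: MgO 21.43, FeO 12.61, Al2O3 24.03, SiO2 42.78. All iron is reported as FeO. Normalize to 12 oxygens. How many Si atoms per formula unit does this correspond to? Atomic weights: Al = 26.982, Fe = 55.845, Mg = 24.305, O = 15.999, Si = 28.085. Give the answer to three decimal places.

3.010 Si apfu

MgO (M=40.304): mol = 0.53171; Mg = 0.53171, O = 0.53171.
FeO (M=71.844): mol = 0.17552; Fe = 0.17552, O = 0.17552.
Al2O3 (M=101.961): mol = 0.23568; Al = 0.47136, O = 0.70704.
SiO2 (M=60.083): mol = 0.71202; Si = 0.71202, O = 1.42404.
ΣO = 2.83831; factor = 12/ΣO = 4.22787.
Si apfu = 0.71202 × 4.22787 = 3.010.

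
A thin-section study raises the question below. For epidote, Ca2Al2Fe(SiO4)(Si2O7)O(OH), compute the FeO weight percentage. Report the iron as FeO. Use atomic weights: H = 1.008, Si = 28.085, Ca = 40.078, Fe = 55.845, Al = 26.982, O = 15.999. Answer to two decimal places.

M(Ca2Al2Fe(SiO4)(Si2O7)O(OH)) = 483.215 g/mol; M(FeO) = 71.844 g/mol.
Moles FeO per formula unit = 1 Fe ÷ 1 = 1.0000.
FeO fraction = (1.0000 × 71.844) / 483.215 = 71.844/483.215 = 0.1487.

14.87 wt%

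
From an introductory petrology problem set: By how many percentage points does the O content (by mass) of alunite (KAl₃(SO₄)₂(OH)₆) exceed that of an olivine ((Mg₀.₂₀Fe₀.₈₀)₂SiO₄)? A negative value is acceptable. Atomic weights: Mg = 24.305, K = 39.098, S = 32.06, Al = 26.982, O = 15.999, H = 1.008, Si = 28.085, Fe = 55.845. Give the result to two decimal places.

M(KAl₃(SO₄)₂(OH)₆) = 414.198 g/mol, so wt% O = 223.986/414.198 × 100 = 54.08%.
M((Mg₀.₂₀Fe₀.₈₀)₂SiO₄) = 191.155 g/mol, so wt% O = 63.996/191.155 × 100 = 33.48%.
54.08 − 33.48 = 20.60 pp.

20.60 percentage points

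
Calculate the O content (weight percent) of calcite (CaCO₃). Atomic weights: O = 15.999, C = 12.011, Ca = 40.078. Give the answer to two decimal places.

Molar mass of CaCO₃: 1·40.078 + 1·12.011 + 3·15.999 = 100.086 g/mol.
Mass of O per formula unit: 3 × 15.999 = 47.997 g.
Weight fraction O = 47.997 / 100.086 = 0.4796.

47.96 weight percent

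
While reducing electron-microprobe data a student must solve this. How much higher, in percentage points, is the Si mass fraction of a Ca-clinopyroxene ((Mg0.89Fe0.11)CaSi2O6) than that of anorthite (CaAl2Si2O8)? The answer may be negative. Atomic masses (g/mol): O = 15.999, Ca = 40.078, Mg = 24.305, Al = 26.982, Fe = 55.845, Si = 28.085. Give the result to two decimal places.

First mineral: 56.170 g Si in 220.016 g formula = 25.53 wt% Si.
Second mineral: 56.170 g Si in 278.204 g formula = 20.19 wt% Si.
25.53% − 20.19% gives a difference of 5.34 percentage points.

5.34 percentage points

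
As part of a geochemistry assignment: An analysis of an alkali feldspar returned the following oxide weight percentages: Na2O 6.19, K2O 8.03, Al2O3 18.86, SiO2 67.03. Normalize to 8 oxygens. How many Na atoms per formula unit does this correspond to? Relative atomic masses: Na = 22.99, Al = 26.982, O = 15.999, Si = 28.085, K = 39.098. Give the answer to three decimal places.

0.538 Na apfu

Na2O: 6.19/61.979 = 0.09987 mol → 0.19974 mol Na, 0.09987 mol O.
K2O: 8.03/94.195 = 0.08525 mol → 0.17050 mol K, 0.08525 mol O.
Al2O3: 18.86/101.961 = 0.18497 mol → 0.36994 mol Al, 0.55491 mol O.
SiO2: 67.03/60.083 = 1.11562 mol → 1.11562 mol Si, 2.23124 mol O.
Total oxygen = 2.97127 mol. Normalization factor = 8/2.97127 = 2.69245.
Na per 8 O = 0.19974 × 2.69245 = 0.538.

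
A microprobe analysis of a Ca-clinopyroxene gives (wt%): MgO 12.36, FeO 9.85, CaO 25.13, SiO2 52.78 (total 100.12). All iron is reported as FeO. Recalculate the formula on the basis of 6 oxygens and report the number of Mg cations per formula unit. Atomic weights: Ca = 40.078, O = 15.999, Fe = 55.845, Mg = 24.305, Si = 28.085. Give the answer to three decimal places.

0.695 Mg apfu

12.36 wt% MgO ÷ 40.304 g/mol = 0.30667 mol, giving 0.30667 Mg and 0.30667 O.
9.85 wt% FeO ÷ 71.844 g/mol = 0.13710 mol, giving 0.13710 Fe and 0.13710 O.
25.13 wt% CaO ÷ 56.077 g/mol = 0.44813 mol, giving 0.44813 Ca and 0.44813 O.
52.78 wt% SiO2 ÷ 60.083 g/mol = 0.87845 mol, giving 0.87845 Si and 1.75690 O.
Oxygen sums to 2.64880; scaling by 6/2.64880 = 2.26518 puts the formula on 6 O.
Mg: 0.30667 × 2.26518 = 0.695 atoms per formula unit.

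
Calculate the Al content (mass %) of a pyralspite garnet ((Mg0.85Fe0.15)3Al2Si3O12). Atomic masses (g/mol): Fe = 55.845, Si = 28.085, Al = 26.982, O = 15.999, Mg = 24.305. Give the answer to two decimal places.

12.93 mass %

Formula mass = 2.55*24.305 + 0.45*55.845 + 2*26.982 + 3*28.085 + 12*15.999 = 417.315 g/mol, of which 53.964 g is Al.
So Al makes up 53.964/417.315 = 0.1293 of the mass, i.e. 12.93%.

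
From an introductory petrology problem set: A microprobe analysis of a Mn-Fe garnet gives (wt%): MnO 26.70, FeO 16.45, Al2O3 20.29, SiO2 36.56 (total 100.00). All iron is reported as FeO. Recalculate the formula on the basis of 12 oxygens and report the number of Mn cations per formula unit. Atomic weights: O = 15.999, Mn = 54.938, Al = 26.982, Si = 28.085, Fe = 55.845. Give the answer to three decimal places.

1.867 Mn apfu

MnO: 26.70/70.937 = 0.37639 mol → 0.37639 mol Mn, 0.37639 mol O.
FeO: 16.45/71.844 = 0.22897 mol → 0.22897 mol Fe, 0.22897 mol O.
Al2O3: 20.29/101.961 = 0.19900 mol → 0.39800 mol Al, 0.59700 mol O.
SiO2: 36.56/60.083 = 0.60849 mol → 0.60849 mol Si, 1.21698 mol O.
Total oxygen = 2.41934 mol. Normalization factor = 12/2.41934 = 4.96003.
Mn per 12 O = 0.37639 × 4.96003 = 1.867.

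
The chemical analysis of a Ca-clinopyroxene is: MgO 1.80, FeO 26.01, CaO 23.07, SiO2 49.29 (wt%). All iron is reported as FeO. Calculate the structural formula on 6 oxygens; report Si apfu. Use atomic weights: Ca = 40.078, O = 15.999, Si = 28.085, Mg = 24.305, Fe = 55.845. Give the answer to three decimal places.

MgO (M=40.304): mol = 0.04466; Mg = 0.04466, O = 0.04466.
FeO (M=71.844): mol = 0.36203; Fe = 0.36203, O = 0.36203.
CaO (M=56.077): mol = 0.41140; Ca = 0.41140, O = 0.41140.
SiO2 (M=60.083): mol = 0.82037; Si = 0.82037, O = 1.64074.
ΣO = 2.45883; factor = 6/ΣO = 2.44018.
Si apfu = 0.82037 × 2.44018 = 2.002.

2.002 Si apfu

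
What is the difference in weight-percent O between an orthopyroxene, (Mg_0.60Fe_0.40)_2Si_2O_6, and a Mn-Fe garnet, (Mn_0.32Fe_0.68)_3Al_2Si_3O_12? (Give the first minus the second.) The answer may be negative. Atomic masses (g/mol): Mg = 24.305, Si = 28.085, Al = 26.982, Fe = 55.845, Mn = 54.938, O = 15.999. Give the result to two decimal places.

M((Mg_0.60Fe_0.40)_2Si_2O_6) = 226.006 g/mol, so wt% O = 95.994/226.006 × 100 = 42.47%.
M((Mn_0.32Fe_0.68)_3Al_2Si_3O_12) = 496.871 g/mol, so wt% O = 191.988/496.871 × 100 = 38.64%.
42.47 − 38.64 = 3.83 pp.

3.83 percentage points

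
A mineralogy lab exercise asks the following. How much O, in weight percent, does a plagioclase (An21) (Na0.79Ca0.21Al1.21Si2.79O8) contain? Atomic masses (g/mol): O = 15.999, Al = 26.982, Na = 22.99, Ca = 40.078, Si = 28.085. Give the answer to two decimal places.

Formula mass = 0.79·22.99 + 0.21·40.078 + 1.21·26.982 + 2.79·28.085 + 8·15.999 = 265.576 g/mol, of which 127.992 g is O.
So O makes up 127.992/265.576 = 0.4819 of the mass, i.e. 48.19%.

48.19 weight percent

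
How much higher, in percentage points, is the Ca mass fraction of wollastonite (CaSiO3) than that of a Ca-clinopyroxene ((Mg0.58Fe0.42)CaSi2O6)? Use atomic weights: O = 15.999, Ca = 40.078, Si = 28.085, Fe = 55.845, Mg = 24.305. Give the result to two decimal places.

17.06 percentage points

First mineral: 40.078 g Ca in 116.160 g formula = 34.50 wt% Ca.
Second mineral: 40.078 g Ca in 229.794 g formula = 17.44 wt% Ca.
34.50% − 17.44% gives a difference of 17.06 percentage points.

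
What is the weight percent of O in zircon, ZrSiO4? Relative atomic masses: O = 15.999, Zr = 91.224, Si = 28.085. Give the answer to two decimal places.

34.91 mass %

Formula mass = 1*91.224 + 1*28.085 + 4*15.999 = 183.305 g/mol, of which 63.996 g is O.
So O makes up 63.996/183.305 = 0.3491 of the mass, i.e. 34.91%.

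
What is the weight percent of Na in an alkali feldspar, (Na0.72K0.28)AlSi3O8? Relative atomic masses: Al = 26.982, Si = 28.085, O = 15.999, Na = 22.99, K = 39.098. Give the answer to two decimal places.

Formula mass = 0.72·22.99 + 0.28·39.098 + 1·26.982 + 3·28.085 + 8·15.999 = 266.729 g/mol, of which 16.553 g is Na.
So Na makes up 16.553/266.729 = 0.0621 of the mass, i.e. 6.21%.

6.21 wt%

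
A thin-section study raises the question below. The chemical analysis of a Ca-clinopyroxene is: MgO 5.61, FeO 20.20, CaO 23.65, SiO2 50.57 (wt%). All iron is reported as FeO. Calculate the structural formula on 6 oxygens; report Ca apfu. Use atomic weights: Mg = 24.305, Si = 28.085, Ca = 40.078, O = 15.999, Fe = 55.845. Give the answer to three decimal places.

1.002 Ca apfu

MgO: 5.61/40.304 = 0.13919 mol → 0.13919 mol Mg, 0.13919 mol O.
FeO: 20.20/71.844 = 0.28116 mol → 0.28116 mol Fe, 0.28116 mol O.
CaO: 23.65/56.077 = 0.42174 mol → 0.42174 mol Ca, 0.42174 mol O.
SiO2: 50.57/60.083 = 0.84167 mol → 0.84167 mol Si, 1.68334 mol O.
Total oxygen = 2.52543 mol. Normalization factor = 6/2.52543 = 2.37583.
Ca per 6 O = 0.42174 × 2.37583 = 1.002.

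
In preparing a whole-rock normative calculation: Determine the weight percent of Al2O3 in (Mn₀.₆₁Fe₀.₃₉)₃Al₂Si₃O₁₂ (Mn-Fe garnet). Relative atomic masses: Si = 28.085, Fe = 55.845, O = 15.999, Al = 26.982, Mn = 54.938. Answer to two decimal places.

Formula mass = 496.082 g/mol.
2 Al → 1.0000 mol Al2O3 per formula unit; M(Al2O3) = 101.961, so Al2O3 mass = 101.961 g.
101.961/496.082 × 100 = 20.55 wt%.

20.55 wt%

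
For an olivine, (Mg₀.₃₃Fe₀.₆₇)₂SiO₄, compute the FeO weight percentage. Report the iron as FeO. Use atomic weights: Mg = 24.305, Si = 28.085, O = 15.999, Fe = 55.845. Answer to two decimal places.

M((Mg₀.₃₃Fe₀.₆₇)₂SiO₄) = 182.955 g/mol; M(FeO) = 71.844 g/mol.
Moles FeO per formula unit = 1.34 Fe ÷ 1 = 1.3400.
FeO fraction = (1.3400 × 71.844) / 182.955 = 96.271/182.955 = 0.5262.

52.62 wt%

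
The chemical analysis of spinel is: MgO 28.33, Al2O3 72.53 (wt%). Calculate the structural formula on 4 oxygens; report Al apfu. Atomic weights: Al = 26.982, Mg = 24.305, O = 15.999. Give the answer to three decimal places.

MgO (M=40.304): mol = 0.70291; Mg = 0.70291, O = 0.70291.
Al2O3 (M=101.961): mol = 0.71135; Al = 1.42270, O = 2.13405.
ΣO = 2.83696; factor = 4/ΣO = 1.40996.
Al apfu = 1.42270 × 1.40996 = 2.006.

2.006 Al apfu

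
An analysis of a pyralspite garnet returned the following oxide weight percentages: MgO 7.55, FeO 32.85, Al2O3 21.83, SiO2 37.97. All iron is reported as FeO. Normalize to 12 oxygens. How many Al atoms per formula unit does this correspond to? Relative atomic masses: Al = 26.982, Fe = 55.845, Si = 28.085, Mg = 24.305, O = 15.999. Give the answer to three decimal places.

MgO (M=40.304): mol = 0.18733; Mg = 0.18733, O = 0.18733.
FeO (M=71.844): mol = 0.45724; Fe = 0.45724, O = 0.45724.
Al2O3 (M=101.961): mol = 0.21410; Al = 0.42820, O = 0.64230.
SiO2 (M=60.083): mol = 0.63196; Si = 0.63196, O = 1.26392.
ΣO = 2.55079; factor = 12/ΣO = 4.70442.
Al apfu = 0.42820 × 4.70442 = 2.014.

2.014 Al apfu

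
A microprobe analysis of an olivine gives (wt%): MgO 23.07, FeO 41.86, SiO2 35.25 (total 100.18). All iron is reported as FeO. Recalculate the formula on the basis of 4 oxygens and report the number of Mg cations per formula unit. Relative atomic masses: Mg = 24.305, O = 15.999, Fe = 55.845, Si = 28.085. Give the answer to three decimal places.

23.07 wt% MgO ÷ 40.304 g/mol = 0.57240 mol, giving 0.57240 Mg and 0.57240 O.
41.86 wt% FeO ÷ 71.844 g/mol = 0.58265 mol, giving 0.58265 Fe and 0.58265 O.
35.25 wt% SiO2 ÷ 60.083 g/mol = 0.58669 mol, giving 0.58669 Si and 1.17338 O.
Oxygen sums to 2.32843; scaling by 4/2.32843 = 1.71790 puts the formula on 4 O.
Mg: 0.57240 × 1.71790 = 0.983 atoms per formula unit.

0.983 Mg apfu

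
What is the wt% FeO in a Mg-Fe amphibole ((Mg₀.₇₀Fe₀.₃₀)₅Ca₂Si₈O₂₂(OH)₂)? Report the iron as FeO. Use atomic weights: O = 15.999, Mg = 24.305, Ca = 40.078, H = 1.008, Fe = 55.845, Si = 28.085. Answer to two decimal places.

M((Mg₀.₇₀Fe₀.₃₀)₅Ca₂Si₈O₂₂(OH)₂) = 859.663 g/mol; M(FeO) = 71.844 g/mol.
Moles FeO per formula unit = 1.50 Fe ÷ 1 = 1.5000.
FeO fraction = (1.5000 × 71.844) / 859.663 = 107.766/859.663 = 0.1254.

12.54 wt%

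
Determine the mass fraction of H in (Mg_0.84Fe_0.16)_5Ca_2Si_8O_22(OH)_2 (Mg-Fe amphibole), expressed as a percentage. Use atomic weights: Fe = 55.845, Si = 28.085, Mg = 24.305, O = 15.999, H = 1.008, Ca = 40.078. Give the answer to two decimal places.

0.24 wt%

Molar mass of (Mg_0.84Fe_0.16)_5Ca_2Si_8O_22(OH)_2: 4.20·24.305 + 0.80·55.845 + 2·40.078 + 8·28.085 + 24·15.999 + 2·1.008 = 837.585 g/mol.
Mass of H per formula unit: 2 × 1.008 = 2.016 g.
Weight fraction H = 2.016 / 837.585 = 0.0024.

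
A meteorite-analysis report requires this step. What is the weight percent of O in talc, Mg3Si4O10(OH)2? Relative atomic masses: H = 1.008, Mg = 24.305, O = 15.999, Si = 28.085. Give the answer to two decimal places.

50.62 weight percent

Formula mass = 3·24.305 + 4·28.085 + 12·15.999 + 2·1.008 = 379.259 g/mol, of which 191.988 g is O.
So O makes up 191.988/379.259 = 0.5062 of the mass, i.e. 50.62%.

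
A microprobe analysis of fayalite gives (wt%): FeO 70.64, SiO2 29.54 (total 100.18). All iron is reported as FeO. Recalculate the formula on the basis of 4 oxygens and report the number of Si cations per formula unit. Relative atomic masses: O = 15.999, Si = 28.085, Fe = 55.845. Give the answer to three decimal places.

1.000 Si apfu

FeO: 70.64/71.844 = 0.98324 mol → 0.98324 mol Fe, 0.98324 mol O.
SiO2: 29.54/60.083 = 0.49165 mol → 0.49165 mol Si, 0.98330 mol O.
Total oxygen = 1.96654 mol. Normalization factor = 4/1.96654 = 2.03403.
Si per 4 O = 0.49165 × 2.03403 = 1.000.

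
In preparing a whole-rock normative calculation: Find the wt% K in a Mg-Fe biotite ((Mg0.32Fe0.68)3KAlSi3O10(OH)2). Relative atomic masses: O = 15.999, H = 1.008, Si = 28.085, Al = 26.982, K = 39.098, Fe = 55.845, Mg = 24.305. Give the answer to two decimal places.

Formula mass = 0.96×24.305 + 2.04×55.845 + 1×39.098 + 1×26.982 + 3×28.085 + 12×15.999 + 2×1.008 = 481.596 g/mol, of which 39.098 g is K.
So K makes up 39.098/481.596 = 0.0812 of the mass, i.e. 8.12%.

8.12 weight percent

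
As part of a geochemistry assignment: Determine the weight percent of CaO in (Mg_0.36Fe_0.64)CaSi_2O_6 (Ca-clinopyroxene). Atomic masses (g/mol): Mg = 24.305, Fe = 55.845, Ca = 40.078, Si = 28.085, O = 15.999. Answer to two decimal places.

Formula mass = 236.733 g/mol.
1 Ca → 1.0000 mol CaO per formula unit; M(CaO) = 56.077, so CaO mass = 56.077 g.
56.077/236.733 × 100 = 23.69 wt%.

23.69 wt%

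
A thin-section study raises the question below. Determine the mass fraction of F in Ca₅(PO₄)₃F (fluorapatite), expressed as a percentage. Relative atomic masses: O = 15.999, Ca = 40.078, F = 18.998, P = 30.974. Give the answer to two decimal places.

3.77 wt%

Molar mass of Ca₅(PO₄)₃F: 5*40.078 + 3*30.974 + 12*15.999 + 1*18.998 = 504.298 g/mol.
Mass of F per formula unit: 1 × 18.998 = 18.998 g.
Weight fraction F = 18.998 / 504.298 = 0.0377.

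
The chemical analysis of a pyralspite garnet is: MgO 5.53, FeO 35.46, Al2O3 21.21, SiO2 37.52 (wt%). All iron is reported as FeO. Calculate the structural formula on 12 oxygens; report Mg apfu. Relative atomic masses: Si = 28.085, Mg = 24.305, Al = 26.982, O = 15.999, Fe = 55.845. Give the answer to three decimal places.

0.658 Mg apfu

MgO (M=40.304): mol = 0.13721; Mg = 0.13721, O = 0.13721.
FeO (M=71.844): mol = 0.49357; Fe = 0.49357, O = 0.49357.
Al2O3 (M=101.961): mol = 0.20802; Al = 0.41604, O = 0.62406.
SiO2 (M=60.083): mol = 0.62447; Si = 0.62447, O = 1.24894.
ΣO = 2.50378; factor = 12/ΣO = 4.79275.
Mg apfu = 0.13721 × 4.79275 = 0.658.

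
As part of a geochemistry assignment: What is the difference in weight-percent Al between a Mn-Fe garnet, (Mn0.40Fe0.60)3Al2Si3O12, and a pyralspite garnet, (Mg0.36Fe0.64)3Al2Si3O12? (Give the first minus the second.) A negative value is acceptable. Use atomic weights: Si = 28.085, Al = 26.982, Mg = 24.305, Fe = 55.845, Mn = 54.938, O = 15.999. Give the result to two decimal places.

-0.77 percentage points

First mineral: 53.964 g Al in 496.654 g formula = 10.87 wt% Al.
Second mineral: 53.964 g Al in 463.679 g formula = 11.64 wt% Al.
10.87% − 11.64% gives a difference of -0.77 percentage points.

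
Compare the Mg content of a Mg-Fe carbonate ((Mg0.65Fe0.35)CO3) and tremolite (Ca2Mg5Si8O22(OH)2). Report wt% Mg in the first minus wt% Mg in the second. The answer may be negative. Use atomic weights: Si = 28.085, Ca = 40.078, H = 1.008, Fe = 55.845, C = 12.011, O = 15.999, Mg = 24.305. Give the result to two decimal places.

1.61 percentage points

First mineral: 15.798 g Mg in 95.352 g formula = 16.57 wt% Mg.
Second mineral: 121.525 g Mg in 812.353 g formula = 14.96 wt% Mg.
16.57% − 14.96% gives a difference of 1.61 percentage points.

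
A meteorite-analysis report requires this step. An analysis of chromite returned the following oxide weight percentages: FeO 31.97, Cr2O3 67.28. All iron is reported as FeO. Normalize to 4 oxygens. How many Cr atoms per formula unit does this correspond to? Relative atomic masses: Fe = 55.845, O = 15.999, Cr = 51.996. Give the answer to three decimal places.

1.997 Cr apfu

FeO (M=71.844): mol = 0.44499; Fe = 0.44499, O = 0.44499.
Cr2O3 (M=151.989): mol = 0.44266; Cr = 0.88532, O = 1.32798.
ΣO = 1.77297; factor = 4/ΣO = 2.25610.
Cr apfu = 0.88532 × 2.25610 = 1.997.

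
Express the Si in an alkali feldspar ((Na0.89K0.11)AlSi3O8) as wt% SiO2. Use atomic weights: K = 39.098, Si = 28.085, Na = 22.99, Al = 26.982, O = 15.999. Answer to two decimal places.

68.28 wt%

Formula mass = 263.991 g/mol.
3 Si → 3.0000 mol SiO2 per formula unit; M(SiO2) = 60.083, so SiO2 mass = 180.249 g.
180.249/263.991 × 100 = 68.28 wt%.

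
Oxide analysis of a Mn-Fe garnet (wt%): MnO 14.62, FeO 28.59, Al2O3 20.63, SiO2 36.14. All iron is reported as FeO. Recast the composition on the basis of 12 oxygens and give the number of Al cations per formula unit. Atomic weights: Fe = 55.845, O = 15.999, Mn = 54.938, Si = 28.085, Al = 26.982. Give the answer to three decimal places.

2.012 Al apfu

MnO (M=70.937): mol = 0.20610; Mn = 0.20610, O = 0.20610.
FeO (M=71.844): mol = 0.39795; Fe = 0.39795, O = 0.39795.
Al2O3 (M=101.961): mol = 0.20233; Al = 0.40466, O = 0.60699.
SiO2 (M=60.083): mol = 0.60150; Si = 0.60150, O = 1.20300.
ΣO = 2.41404; factor = 12/ΣO = 4.97092.
Al apfu = 0.40466 × 4.97092 = 2.012.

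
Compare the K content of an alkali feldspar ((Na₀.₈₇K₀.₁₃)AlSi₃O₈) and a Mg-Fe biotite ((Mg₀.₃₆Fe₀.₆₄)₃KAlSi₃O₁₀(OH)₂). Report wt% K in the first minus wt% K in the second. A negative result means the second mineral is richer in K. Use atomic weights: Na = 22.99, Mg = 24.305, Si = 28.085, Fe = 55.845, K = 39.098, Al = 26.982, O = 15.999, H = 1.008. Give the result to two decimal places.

K in (Na₀.₈₇K₀.₁₃)AlSi₃O₈: molar mass 264.313 g/mol; 0.13×39.098 = 5.083 g → 1.92 wt%.
K in (Mg₀.₃₆Fe₀.₆₄)₃KAlSi₃O₁₀(OH)₂: molar mass 477.811 g/mol; 1×39.098 = 39.098 g → 8.18 wt%.
Difference = 1.92 − 8.18 = -6.26 percentage points.

-6.26 percentage points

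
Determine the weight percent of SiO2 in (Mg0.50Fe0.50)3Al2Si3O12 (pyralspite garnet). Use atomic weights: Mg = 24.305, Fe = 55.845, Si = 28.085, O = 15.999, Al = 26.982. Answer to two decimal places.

M((Mg0.50Fe0.50)3Al2Si3O12) = 450.432 g/mol; M(SiO2) = 60.083 g/mol.
Moles SiO2 per formula unit = 3 Si ÷ 1 = 3.0000.
SiO2 fraction = (3.0000 × 60.083) / 450.432 = 180.249/450.432 = 0.4002.

40.02 wt%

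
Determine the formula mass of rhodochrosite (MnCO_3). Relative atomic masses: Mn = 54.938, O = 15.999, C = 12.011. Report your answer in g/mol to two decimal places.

Mn: 1 × 54.938 = 54.9380
C: 1 × 12.011 = 12.0110
O: 3 × 15.999 = 47.9970
Summing the contributions gives the formula mass.

114.95 g/mol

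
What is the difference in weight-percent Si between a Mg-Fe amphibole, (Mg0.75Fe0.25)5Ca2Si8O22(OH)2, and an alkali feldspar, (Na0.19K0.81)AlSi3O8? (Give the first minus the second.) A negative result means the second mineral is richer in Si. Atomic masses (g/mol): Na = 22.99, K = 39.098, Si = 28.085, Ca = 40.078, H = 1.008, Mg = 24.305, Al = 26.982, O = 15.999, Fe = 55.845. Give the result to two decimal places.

-4.23 percentage points

First mineral: 224.680 g Si in 851.778 g formula = 26.38 wt% Si.
Second mineral: 84.255 g Si in 275.266 g formula = 30.61 wt% Si.
26.38% − 30.61% gives a difference of -4.23 percentage points.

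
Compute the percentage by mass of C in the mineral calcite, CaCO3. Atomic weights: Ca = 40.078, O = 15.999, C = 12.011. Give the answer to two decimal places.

12.00 weight percent

M(CaCO3) = 100.086 g/mol.
C contributes 1 × 12.011 = 12.011 g per mole.
12.011/100.086 = 0.1200 → 12.00%.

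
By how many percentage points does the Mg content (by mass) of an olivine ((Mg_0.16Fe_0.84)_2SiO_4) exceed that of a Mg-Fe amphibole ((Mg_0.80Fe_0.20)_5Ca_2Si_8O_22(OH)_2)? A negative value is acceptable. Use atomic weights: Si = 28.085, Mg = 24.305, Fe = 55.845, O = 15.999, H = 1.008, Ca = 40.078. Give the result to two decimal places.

Mg in (Mg_0.16Fe_0.84)_2SiO_4: molar mass 193.678 g/mol; 0.32×24.305 = 7.778 g → 4.02 wt%.
Mg in (Mg_0.80Fe_0.20)_5Ca_2Si_8O_22(OH)_2: molar mass 843.893 g/mol; 4×24.305 = 97.220 g → 11.52 wt%.
Difference = 4.02 − 11.52 = -7.50 percentage points.

-7.50 percentage points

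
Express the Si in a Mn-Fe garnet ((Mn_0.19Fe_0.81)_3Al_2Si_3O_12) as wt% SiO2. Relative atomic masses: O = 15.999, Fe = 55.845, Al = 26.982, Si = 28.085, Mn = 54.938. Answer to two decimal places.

M((Mn_0.19Fe_0.81)_3Al_2Si_3O_12) = 497.225 g/mol; M(SiO2) = 60.083 g/mol.
Moles SiO2 per formula unit = 3 Si ÷ 1 = 3.0000.
SiO2 fraction = (3.0000 × 60.083) / 497.225 = 180.249/497.225 = 0.3625.

36.25 wt%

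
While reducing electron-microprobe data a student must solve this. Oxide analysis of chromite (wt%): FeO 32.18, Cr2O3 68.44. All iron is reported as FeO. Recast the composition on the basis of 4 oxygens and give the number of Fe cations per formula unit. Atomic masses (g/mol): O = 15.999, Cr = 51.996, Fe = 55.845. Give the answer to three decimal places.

FeO: 32.18/71.844 = 0.44791 mol → 0.44791 mol Fe, 0.44791 mol O.
Cr2O3: 68.44/151.989 = 0.45030 mol → 0.90060 mol Cr, 1.35090 mol O.
Total oxygen = 1.79881 mol. Normalization factor = 4/1.79881 = 2.22369.
Fe per 4 O = 0.44791 × 2.22369 = 0.996.

0.996 Fe apfu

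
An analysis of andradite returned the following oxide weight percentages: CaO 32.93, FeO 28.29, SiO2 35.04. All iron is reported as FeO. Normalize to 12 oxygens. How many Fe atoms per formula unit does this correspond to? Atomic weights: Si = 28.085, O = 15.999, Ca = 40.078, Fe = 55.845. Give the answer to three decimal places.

32.93 wt% CaO ÷ 56.077 g/mol = 0.58723 mol, giving 0.58723 Ca and 0.58723 O.
28.29 wt% FeO ÷ 71.844 g/mol = 0.39377 mol, giving 0.39377 Fe and 0.39377 O.
35.04 wt% SiO2 ÷ 60.083 g/mol = 0.58319 mol, giving 0.58319 Si and 1.16638 O.
Oxygen sums to 2.14738; scaling by 12/2.14738 = 5.58821 puts the formula on 12 O.
Fe: 0.39377 × 5.58821 = 2.200 atoms per formula unit.

2.200 Fe apfu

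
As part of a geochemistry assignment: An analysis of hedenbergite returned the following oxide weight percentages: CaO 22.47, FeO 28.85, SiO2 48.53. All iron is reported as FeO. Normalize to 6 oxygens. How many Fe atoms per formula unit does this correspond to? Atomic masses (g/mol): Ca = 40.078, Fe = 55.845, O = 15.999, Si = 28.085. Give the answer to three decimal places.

CaO: 22.47/56.077 = 0.40070 mol → 0.40070 mol Ca, 0.40070 mol O.
FeO: 28.85/71.844 = 0.40156 mol → 0.40156 mol Fe, 0.40156 mol O.
SiO2: 48.53/60.083 = 0.80772 mol → 0.80772 mol Si, 1.61544 mol O.
Total oxygen = 2.41770 mol. Normalization factor = 6/2.41770 = 2.48170.
Fe per 6 O = 0.40156 × 2.48170 = 0.997.

0.997 Fe apfu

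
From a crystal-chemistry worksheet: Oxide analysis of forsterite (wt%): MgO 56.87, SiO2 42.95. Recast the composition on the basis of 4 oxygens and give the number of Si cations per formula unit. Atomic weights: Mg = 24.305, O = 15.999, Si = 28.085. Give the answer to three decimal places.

1.007 Si apfu

MgO (M=40.304): mol = 1.41103; Mg = 1.41103, O = 1.41103.
SiO2 (M=60.083): mol = 0.71484; Si = 0.71484, O = 1.42968.
ΣO = 2.84071; factor = 4/ΣO = 1.40810.
Si apfu = 0.71484 × 1.40810 = 1.007.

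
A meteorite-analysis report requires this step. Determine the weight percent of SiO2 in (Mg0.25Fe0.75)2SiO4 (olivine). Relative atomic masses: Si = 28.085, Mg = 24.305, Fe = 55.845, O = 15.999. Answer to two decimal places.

M((Mg0.25Fe0.75)2SiO4) = 188.001 g/mol; M(SiO2) = 60.083 g/mol.
Moles SiO2 per formula unit = 1 Si ÷ 1 = 1.0000.
SiO2 fraction = (1.0000 × 60.083) / 188.001 = 60.083/188.001 = 0.3196.

31.96 wt%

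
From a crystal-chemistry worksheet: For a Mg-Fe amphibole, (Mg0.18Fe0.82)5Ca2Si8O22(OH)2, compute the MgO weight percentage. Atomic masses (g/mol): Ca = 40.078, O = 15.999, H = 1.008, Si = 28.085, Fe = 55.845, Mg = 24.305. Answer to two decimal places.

3.85 wt%

M((Mg0.18Fe0.82)5Ca2Si8O22(OH)2) = 941.667 g/mol; M(MgO) = 40.304 g/mol.
Moles MgO per formula unit = 0.90 Mg ÷ 1 = 0.9000.
MgO fraction = (0.9000 × 40.304) / 941.667 = 36.274/941.667 = 0.0385.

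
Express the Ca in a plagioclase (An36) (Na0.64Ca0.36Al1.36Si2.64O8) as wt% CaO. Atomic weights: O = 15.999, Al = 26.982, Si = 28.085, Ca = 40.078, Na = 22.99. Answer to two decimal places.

Formula mass = 267.974 g/mol.
0.36 Ca → 0.3600 mol CaO per formula unit; M(CaO) = 56.077, so CaO mass = 20.188 g.
20.188/267.974 × 100 = 7.53 wt%.

7.53 wt%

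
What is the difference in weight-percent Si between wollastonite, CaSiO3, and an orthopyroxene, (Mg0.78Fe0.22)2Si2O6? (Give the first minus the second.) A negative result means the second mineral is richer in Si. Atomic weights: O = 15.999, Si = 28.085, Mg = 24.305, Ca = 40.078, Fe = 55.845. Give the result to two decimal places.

-1.99 percentage points

First mineral: 28.085 g Si in 116.160 g formula = 24.18 wt% Si.
Second mineral: 56.170 g Si in 214.652 g formula = 26.17 wt% Si.
24.18% − 26.17% gives a difference of -1.99 percentage points.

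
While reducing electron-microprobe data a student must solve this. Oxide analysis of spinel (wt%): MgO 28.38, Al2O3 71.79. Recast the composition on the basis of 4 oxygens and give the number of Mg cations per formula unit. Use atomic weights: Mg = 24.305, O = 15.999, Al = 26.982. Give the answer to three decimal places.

1.000 Mg apfu

MgO (M=40.304): mol = 0.70415; Mg = 0.70415, O = 0.70415.
Al2O3 (M=101.961): mol = 0.70409; Al = 1.40818, O = 2.11227.
ΣO = 2.81642; factor = 4/ΣO = 1.42024.
Mg apfu = 0.70415 × 1.42024 = 1.000.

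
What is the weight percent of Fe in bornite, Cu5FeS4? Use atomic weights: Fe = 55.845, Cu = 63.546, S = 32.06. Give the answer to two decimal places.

11.13 mass %

M(Cu5FeS4) = 501.815 g/mol.
Fe contributes 1 × 55.845 = 55.845 g per mole.
55.845/501.815 = 0.1113 → 11.13%.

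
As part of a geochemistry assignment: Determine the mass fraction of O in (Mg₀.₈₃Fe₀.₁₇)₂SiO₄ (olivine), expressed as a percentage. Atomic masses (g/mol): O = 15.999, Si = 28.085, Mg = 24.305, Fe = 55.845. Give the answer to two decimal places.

42.27 weight percent

Formula mass = 1.66×24.305 + 0.34×55.845 + 1×28.085 + 4×15.999 = 151.415 g/mol, of which 63.996 g is O.
So O makes up 63.996/151.415 = 0.4227 of the mass, i.e. 42.27%.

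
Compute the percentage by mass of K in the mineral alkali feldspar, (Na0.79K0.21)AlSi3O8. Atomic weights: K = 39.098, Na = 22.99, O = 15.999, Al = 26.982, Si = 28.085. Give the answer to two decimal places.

Formula mass = 0.79·22.99 + 0.21·39.098 + 1·26.982 + 3·28.085 + 8·15.999 = 265.602 g/mol, of which 8.211 g is K.
So K makes up 8.211/265.602 = 0.0309 of the mass, i.e. 3.09%.

3.09 mass %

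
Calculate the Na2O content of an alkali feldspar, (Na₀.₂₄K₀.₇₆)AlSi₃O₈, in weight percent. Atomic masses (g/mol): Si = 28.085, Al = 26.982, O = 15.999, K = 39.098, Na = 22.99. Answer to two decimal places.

Formula mass = 274.461 g/mol.
0.24 Na → 0.1200 mol Na2O per formula unit; M(Na2O) = 61.979, so Na2O mass = 7.437 g.
7.437/274.461 × 100 = 2.71 wt%.

2.71 wt%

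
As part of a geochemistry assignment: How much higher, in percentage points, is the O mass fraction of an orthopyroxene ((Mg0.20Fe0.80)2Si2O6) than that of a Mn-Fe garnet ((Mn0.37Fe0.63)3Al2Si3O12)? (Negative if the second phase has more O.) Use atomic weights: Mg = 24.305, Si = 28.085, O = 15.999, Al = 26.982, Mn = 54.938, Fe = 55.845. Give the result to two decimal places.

-0.44 percentage points

M((Mg0.20Fe0.80)2Si2O6) = 251.238 g/mol, so wt% O = 95.994/251.238 × 100 = 38.21%.
M((Mn0.37Fe0.63)3Al2Si3O12) = 496.735 g/mol, so wt% O = 191.988/496.735 × 100 = 38.65%.
38.21 − 38.65 = -0.44 pp.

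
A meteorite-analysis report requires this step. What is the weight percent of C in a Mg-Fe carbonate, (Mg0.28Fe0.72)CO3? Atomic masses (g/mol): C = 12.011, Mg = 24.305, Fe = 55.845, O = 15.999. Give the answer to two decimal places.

M((Mg0.28Fe0.72)CO3) = 107.022 g/mol.
C contributes 1 × 12.011 = 12.011 g per mole.
12.011/107.022 = 0.1122 → 11.22%.

11.22 weight percent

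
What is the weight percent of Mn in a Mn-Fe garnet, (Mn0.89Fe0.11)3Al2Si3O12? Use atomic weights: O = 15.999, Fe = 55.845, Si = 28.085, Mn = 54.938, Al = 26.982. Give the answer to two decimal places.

Molar mass of (Mn0.89Fe0.11)3Al2Si3O12: 2.67·54.938 + 0.33·55.845 + 2·26.982 + 3·28.085 + 12·15.999 = 495.320 g/mol.
Mass of Mn per formula unit: 2.67 × 54.938 = 146.684 g.
Weight fraction Mn = 146.684 / 495.320 = 0.2961.

29.61 wt%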